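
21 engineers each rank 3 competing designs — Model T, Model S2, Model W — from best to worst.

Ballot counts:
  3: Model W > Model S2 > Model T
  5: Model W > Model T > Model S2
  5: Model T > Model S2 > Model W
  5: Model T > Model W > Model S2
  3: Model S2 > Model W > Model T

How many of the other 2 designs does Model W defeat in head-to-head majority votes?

2

Model W against each rival (21 engineers):
Model W vs Model T: Model W wins 11–10.
Model W vs Model S2: Model W is ranked higher on 3+5+5 = 13 ballots, Model S2 on 8. Model W wins 13–8.
Model W beats Model T, Model S2 — 2 pairwise wins.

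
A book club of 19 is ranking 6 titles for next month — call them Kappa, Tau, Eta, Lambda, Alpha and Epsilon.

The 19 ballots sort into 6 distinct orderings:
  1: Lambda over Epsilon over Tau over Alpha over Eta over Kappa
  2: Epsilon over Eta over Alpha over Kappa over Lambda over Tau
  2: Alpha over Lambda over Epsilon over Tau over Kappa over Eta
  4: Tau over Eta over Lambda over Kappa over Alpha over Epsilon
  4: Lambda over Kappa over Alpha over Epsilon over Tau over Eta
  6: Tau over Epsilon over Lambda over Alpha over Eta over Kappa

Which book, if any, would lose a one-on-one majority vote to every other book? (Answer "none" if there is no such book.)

Head-to-head results (19 members):
Kappa vs Tau: 6 to 13, Tau.
Kappa vs Eta: Kappa is ranked higher on 2+4 = 6 ballots, Eta on 13. Eta wins 13–6.
Kappa vs Lambda: Lambda wins 17–2.
Kappa vs Alpha: Alpha, 11–8.
Kappa–Epsilon: Epsilon 11–8.
Tau vs Eta: Tau wins 17–2.
Tau vs Lambda: Tau preferred on 4+6 = 10 ballots; Tau wins 10–9.
Tau vs Alpha: Tau wins 11–8.
Tau vs Epsilon: Tau is ranked higher on 4+6 = 10 ballots, Epsilon on 9. Tau wins 10–9.
Eta vs Lambda: Lambda wins 13–6.
Eta–Alpha: Alpha 13–6.
Eta vs Epsilon: Epsilon wins 15–4.
Lambda vs Alpha: Lambda preferred on 1+4+4+6 = 15 ballots; Lambda wins 15–4.
Lambda vs Epsilon: Lambda wins 11–8.
Alpha vs Epsilon: Alpha, 10–9.
Only Kappa has no wins; Kappa is the Condorcet loser.

Kappa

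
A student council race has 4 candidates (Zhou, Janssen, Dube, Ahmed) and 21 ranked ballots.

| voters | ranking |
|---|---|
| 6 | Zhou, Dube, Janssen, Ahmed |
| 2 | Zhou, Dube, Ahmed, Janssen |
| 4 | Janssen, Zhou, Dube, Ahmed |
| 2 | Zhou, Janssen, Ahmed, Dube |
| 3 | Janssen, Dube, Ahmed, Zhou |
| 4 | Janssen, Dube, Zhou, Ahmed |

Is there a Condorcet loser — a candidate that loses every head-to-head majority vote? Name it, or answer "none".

Ahmed

Pairwise majorities:
Zhou vs Janssen: 6+2+2 = 10 for Zhou, 11 for Janssen — Janssen by 11–10.
Zhou–Dube: Zhou 14–7.
Zhou–Ahmed: Zhou 18–3.
Janssen vs Dube: 13 to 8, Janssen.
Janssen vs Ahmed: 19 to 2, Janssen.
Dube vs Ahmed: Dube preferred on 6+2+4+3+4 = 19 ballots; Dube wins 19–2.
Ahmed loses to every other candidate — it is the Condorcet loser.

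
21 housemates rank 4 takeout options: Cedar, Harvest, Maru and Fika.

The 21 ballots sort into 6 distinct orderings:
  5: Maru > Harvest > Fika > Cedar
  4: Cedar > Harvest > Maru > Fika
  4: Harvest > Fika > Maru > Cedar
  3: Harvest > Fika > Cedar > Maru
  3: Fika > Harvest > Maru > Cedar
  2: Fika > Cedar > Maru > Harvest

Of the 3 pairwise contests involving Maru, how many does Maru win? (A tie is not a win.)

1

Maru against each rival (21 friends):
Maru vs Cedar: 12 to 9, Maru.
Maru vs Harvest: Maru is ranked higher on 5+2 = 7 ballots, Harvest on 14. Harvest wins 14–7.
Maru vs Fika: Maru preferred on 5+4 = 9 ballots; Fika wins 12–9.
Maru beats Cedar; loses to Harvest, Fika — 1 pairwise win.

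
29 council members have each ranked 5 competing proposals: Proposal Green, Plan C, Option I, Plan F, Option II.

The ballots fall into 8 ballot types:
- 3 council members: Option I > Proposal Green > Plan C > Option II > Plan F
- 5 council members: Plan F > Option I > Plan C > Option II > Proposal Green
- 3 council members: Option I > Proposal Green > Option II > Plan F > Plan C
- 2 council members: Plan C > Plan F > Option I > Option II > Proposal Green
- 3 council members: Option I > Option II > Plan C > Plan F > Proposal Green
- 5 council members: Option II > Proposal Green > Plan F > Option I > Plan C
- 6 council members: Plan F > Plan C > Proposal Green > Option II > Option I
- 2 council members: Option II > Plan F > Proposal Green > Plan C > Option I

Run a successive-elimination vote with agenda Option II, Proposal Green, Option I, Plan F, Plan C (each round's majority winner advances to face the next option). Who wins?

Round 1: Option II vs Proposal Green — 17–12, Option II advances.
Round 2: Option II vs Option I — 13–16, Option I advances.
Round 3: Option I vs Plan F — 9–20, Plan F advances.
Round 4: Plan F vs Plan C — 21–8, Plan F advances.
The agenda winner is Plan F.

Plan F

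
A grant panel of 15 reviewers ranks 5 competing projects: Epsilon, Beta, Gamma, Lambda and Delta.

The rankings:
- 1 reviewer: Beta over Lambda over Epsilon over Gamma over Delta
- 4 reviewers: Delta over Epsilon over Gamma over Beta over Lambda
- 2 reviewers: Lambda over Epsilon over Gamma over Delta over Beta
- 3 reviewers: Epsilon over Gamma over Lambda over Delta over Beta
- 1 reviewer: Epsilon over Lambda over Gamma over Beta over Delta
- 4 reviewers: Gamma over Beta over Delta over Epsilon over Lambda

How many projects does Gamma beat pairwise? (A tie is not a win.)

Gamma against each rival (15 reviewers):
Gamma vs Epsilon: Epsilon, 11–4.
Gamma vs Beta: 14 to 1, Gamma.
Gamma vs Lambda: Gamma is ranked higher on 4+3+4 = 11 ballots, Lambda on 4. Gamma wins 11–4.
Gamma vs Delta: 11 to 4, Gamma.
Gamma beats Beta, Lambda, Delta; loses to Epsilon — 3 pairwise wins.

3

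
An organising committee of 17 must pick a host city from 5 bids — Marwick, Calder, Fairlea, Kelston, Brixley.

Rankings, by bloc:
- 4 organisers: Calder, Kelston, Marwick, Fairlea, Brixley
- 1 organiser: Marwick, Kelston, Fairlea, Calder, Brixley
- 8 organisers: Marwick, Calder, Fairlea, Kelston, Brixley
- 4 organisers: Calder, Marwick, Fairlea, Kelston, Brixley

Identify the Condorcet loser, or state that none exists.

Brixley

Pairwise majorities:
Marwick vs Calder: Marwick wins 9–8.
Marwick vs Fairlea: Marwick wins 17–0.
Marwick vs Kelston: Marwick is ranked higher on 1+8+4 = 13 ballots, Kelston on 4. Marwick wins 13–4.
Marwick vs Brixley: Marwick preferred on 4+1+8+4 = 17 ballots; Marwick wins 17–0.
Calder vs Fairlea: Calder wins 16–1.
Calder vs Kelston: Calder, 16–1.
Calder vs Brixley: Calder preferred on 4+1+8+4 = 17 ballots; Calder wins 17–0.
Fairlea vs Kelston: Fairlea, 12–5.
Fairlea–Brixley: Fairlea 17–0.
Kelston vs Brixley: Kelston wins 17–0.
Only Brixley has no wins; Brixley is the Condorcet loser.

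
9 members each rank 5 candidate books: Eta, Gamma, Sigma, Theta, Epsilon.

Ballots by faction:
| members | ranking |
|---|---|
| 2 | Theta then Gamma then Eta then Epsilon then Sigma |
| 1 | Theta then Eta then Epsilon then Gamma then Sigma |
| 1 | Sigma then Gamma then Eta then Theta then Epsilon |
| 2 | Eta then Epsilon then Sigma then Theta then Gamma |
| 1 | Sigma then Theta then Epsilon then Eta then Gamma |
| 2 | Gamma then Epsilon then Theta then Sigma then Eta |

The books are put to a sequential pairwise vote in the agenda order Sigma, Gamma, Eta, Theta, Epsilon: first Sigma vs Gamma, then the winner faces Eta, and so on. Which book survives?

Round 1: Sigma vs Gamma — 4–5, Gamma advances.
Round 2: Gamma vs Eta — 5–4, Gamma advances.
Round 3: Gamma vs Theta — 3–6, Theta advances.
Round 4: Theta vs Epsilon — 5–4, Theta advances.
The agenda winner is Theta.

Theta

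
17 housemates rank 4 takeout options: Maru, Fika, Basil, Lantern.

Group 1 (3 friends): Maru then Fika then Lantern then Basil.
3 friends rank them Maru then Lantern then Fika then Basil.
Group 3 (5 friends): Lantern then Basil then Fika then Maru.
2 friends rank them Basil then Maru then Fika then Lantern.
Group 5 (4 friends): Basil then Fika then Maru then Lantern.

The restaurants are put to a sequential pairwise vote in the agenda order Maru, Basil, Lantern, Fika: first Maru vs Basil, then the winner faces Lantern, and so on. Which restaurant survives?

Round 1: Maru vs Basil — 6–11, Basil advances.
Round 2: Basil vs Lantern — 6–11, Lantern advances.
Round 3: Lantern vs Fika — 8–9, Fika advances.
The agenda winner is Fika.

Fika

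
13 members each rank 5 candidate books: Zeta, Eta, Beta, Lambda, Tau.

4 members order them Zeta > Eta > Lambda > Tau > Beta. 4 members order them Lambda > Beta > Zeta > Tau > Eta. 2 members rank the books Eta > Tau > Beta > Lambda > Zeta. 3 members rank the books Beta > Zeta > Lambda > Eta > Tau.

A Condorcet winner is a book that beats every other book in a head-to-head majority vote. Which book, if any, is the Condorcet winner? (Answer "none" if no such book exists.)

Pairwise majorities:
Zeta vs Eta: Zeta preferred on 4+4+3 = 11 ballots; Zeta wins 11–2.
Zeta vs Beta: Zeta is ranked higher on 4 ballots, Beta on 9. Beta wins 9–4.
Zeta vs Lambda: 7 to 6, Zeta.
Zeta vs Tau: 4+4+3 = 11 for Zeta, 2 for Tau — Zeta by 11–2.
Eta vs Beta: Eta preferred on 4+2 = 6 ballots; Beta wins 7–6.
Eta vs Lambda: Eta preferred on 4+2 = 6 ballots; Lambda wins 7–6.
Eta vs Tau: Eta preferred on 4+2+3 = 9 ballots; Eta wins 9–4.
Beta vs Lambda: 5 to 8, Lambda.
Beta vs Tau: 7 to 6, Beta.
Lambda vs Tau: 11 to 2, Lambda.
Each book drops at least one matchup (Zeta loses to Beta; Eta loses to Zeta; Beta loses to Lambda; Lambda loses to Zeta; Tau loses to Zeta); the cycle Zeta → Lambda → Beta → Zeta rules out a Condorcet winner.

none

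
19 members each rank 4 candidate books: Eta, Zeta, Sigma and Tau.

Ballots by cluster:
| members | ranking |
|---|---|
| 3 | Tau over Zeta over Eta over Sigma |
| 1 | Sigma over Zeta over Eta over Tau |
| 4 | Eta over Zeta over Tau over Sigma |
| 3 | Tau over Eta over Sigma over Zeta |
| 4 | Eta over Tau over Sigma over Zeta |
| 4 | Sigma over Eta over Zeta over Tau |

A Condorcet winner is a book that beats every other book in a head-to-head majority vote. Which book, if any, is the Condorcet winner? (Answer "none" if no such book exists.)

Check each pair by majority over 19 ballots:
Eta–Zeta: Eta 15–4.
Eta–Sigma: Eta 14–5.
Eta vs Tau: Eta, 13–6.
Zeta vs Sigma: Zeta is ranked higher on 3+4 = 7 ballots, Sigma on 12. Sigma wins 12–7.
Zeta vs Tau: Tau, 10–9.
Sigma vs Tau: Tau wins 14–5.
Eta beats each of Zeta, Sigma, Tau — Eta is the Condorcet winner.

Eta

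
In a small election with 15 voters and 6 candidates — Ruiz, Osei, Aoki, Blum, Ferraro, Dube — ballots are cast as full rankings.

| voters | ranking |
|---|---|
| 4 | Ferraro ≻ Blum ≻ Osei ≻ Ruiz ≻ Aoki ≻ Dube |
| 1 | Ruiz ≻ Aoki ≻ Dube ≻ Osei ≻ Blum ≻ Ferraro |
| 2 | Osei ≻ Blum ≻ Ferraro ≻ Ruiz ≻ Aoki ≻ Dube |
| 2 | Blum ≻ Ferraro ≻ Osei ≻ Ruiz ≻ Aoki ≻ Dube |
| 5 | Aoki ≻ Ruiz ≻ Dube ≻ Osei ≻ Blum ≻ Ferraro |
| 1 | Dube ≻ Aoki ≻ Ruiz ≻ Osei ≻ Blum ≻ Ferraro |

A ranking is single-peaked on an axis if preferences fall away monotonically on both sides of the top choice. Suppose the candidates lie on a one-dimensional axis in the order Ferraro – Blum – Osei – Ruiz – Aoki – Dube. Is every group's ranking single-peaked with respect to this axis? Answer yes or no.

yes

Axis positions: Ferraro=1, Blum=2, Osei=3, Ruiz=4, Aoki=5, Dube=6.
Group 1 (peak Ferraro at position 1): ranking walks positions 1-2-3-4-5-6, expanding outward from the peak — single-peaked.
Group 2 (peak Ruiz at position 4): ranking walks positions 4-5-6-3-2-1, expanding outward from the peak — single-peaked.
Group 3 (peak Osei at position 3): ranking walks positions 3-2-1-4-5-6, expanding outward from the peak — single-peaked.
Group 4 (peak Blum at position 2): ranking walks positions 2-1-3-4-5-6, expanding outward from the peak — single-peaked.
Group 5 (peak Aoki at position 5): ranking walks positions 5-4-6-3-2-1, expanding outward from the peak — single-peaked.
Group 6 (peak Dube at position 6): ranking walks positions 6-5-4-3-2-1, expanding outward from the peak — single-peaked.
Every ranking is single-peaked on this axis.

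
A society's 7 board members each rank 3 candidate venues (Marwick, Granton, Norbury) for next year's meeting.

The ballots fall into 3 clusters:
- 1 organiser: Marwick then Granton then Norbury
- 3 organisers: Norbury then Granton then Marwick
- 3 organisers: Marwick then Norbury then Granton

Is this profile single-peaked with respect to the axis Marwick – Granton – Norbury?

Axis positions: Marwick=1, Granton=2, Norbury=3.
Cluster 1 (peak Marwick at position 1): ranking walks positions 1-2-3, expanding outward from the peak — single-peaked.
Cluster 2 (peak Norbury at position 3): ranking walks positions 3-2-1, expanding outward from the peak — single-peaked.
Cluster 3: ranking walks positions 1-3-2; Norbury is ranked above Granton even though Granton lies between Norbury and the peak Marwick on the axis — preferences dip and rise again. Not single-peaked.
Cluster 3 violates single-peakedness, so the profile is not single-peaked on this axis.

no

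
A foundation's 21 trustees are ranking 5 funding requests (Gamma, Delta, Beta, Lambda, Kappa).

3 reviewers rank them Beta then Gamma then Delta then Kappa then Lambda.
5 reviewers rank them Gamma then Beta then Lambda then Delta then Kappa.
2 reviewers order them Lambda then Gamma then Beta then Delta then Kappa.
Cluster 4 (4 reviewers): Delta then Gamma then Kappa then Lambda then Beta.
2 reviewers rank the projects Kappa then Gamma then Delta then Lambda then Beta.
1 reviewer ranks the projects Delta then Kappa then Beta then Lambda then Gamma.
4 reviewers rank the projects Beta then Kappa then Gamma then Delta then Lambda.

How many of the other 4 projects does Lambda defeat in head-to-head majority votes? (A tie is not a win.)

0

Lambda against each rival (21 reviewers):
Lambda vs Gamma: 3 to 18, Gamma.
Lambda vs Delta: 5+2 = 7 for Lambda, 14 for Delta — Delta by 14–7.
Lambda–Beta: Beta 13–8.
Lambda vs Kappa: 7 to 14, Kappa.
Lambda beats no one; loses to Gamma, Delta, Beta, Kappa — 0 pairwise wins.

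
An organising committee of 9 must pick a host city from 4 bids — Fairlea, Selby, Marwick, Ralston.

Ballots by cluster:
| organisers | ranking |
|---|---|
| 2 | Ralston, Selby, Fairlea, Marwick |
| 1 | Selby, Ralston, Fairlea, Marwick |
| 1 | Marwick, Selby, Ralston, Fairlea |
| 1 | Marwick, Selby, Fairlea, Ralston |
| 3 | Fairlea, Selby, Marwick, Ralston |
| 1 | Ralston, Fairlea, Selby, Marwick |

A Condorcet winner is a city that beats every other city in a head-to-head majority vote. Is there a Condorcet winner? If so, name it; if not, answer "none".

Selby

Check each pair by majority over 9 ballots:
Fairlea–Selby: Selby 5–4.
Fairlea vs Marwick: Fairlea, 7–2.
Fairlea vs Ralston: Ralston, 5–4.
Selby–Marwick: Selby 7–2.
Selby–Ralston: Selby 6–3.
Marwick vs Ralston: Marwick, 5–4.
Selby defeats every rival head-to-head and is the Condorcet winner.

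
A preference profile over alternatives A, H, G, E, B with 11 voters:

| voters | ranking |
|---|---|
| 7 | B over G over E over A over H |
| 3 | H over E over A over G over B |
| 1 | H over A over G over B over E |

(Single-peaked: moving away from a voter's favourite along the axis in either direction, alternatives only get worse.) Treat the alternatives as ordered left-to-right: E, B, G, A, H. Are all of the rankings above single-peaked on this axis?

no

Axis positions: E=1, B=2, G=3, A=4, H=5.
Cluster 1 (peak B at position 2): ranking walks positions 2-3-1-4-5, expanding outward from the peak — single-peaked.
Cluster 2: ranking walks positions 5-1-4-3-2; E is ranked above A even though A lies between E and the peak H on the axis — preferences dip and rise again. Not single-peaked.
Cluster 3 (peak H at position 5): ranking walks positions 5-4-3-2-1, expanding outward from the peak — single-peaked.
Cluster 2 violates single-peakedness, so the profile is not single-peaked on this axis.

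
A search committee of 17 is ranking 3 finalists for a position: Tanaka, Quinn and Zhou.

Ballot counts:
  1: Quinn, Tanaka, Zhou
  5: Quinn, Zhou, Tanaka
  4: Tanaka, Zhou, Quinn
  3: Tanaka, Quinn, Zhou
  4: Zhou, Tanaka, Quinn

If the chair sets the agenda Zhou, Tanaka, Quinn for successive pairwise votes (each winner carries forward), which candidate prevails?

Round 1: Zhou vs Tanaka — 9–8, Zhou advances.
Round 2: Zhou vs Quinn — 8–9, Quinn advances.
The agenda winner is Quinn.

Quinn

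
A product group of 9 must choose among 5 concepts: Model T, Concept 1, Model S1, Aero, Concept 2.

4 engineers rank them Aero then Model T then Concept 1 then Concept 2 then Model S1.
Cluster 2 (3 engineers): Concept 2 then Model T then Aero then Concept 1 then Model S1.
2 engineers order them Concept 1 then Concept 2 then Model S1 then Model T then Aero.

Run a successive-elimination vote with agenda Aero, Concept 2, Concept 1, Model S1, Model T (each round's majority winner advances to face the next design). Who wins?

Round 1: Aero vs Concept 2 — 4–5, Concept 2 advances.
Round 2: Concept 2 vs Concept 1 — 3–6, Concept 1 advances.
Round 3: Concept 1 vs Model S1 — 9–0, Concept 1 advances.
Round 4: Concept 1 vs Model T — 2–7, Model T advances.
The agenda winner is Model T.

Model T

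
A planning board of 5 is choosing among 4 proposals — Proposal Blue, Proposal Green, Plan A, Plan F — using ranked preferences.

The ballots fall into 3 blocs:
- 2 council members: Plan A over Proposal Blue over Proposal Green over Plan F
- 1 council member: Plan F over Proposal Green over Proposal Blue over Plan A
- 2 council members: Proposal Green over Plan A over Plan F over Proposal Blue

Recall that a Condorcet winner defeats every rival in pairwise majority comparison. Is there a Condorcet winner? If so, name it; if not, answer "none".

Proposal Green

Pairwise majorities:
Proposal Blue–Proposal Green: Proposal Green 3–2.
Proposal Blue vs Plan A: Plan A wins 4–1.
Proposal Blue vs Plan F: Plan F wins 3–2.
Proposal Green vs Plan A: 1+2 = 3 for Proposal Green, 2 for Plan A — Proposal Green by 3–2.
Proposal Green–Plan F: Proposal Green 4–1.
Plan A vs Plan F: Plan A, 4–1.
Only Proposal Green has no losses; Proposal Green is the Condorcet winner.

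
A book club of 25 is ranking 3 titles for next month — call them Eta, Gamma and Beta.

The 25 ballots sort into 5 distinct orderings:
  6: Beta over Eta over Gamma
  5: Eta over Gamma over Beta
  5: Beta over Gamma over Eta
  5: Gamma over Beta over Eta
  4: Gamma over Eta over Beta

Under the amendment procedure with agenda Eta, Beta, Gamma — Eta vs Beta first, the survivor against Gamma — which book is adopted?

Gamma

Round 1: Eta vs Beta — 9–16, Beta advances.
Round 2: Beta vs Gamma — 11–14, Gamma advances.
The agenda winner is Gamma.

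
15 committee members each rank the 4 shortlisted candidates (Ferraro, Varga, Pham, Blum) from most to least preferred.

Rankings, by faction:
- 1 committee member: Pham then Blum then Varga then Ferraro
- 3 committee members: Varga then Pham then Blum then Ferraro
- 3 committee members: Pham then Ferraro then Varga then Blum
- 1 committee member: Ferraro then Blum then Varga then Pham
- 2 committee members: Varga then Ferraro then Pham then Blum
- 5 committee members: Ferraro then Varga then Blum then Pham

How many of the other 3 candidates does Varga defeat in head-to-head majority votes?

Varga against each rival (15 committee members):
Varga–Ferraro: Ferraro 9–6.
Varga vs Pham: Varga is ranked higher on 3+1+2+5 = 11 ballots, Pham on 4. Varga wins 11–4.
Varga vs Blum: Varga wins 13–2.
Varga beats Pham, Blum; loses to Ferraro — 2 pairwise wins.

2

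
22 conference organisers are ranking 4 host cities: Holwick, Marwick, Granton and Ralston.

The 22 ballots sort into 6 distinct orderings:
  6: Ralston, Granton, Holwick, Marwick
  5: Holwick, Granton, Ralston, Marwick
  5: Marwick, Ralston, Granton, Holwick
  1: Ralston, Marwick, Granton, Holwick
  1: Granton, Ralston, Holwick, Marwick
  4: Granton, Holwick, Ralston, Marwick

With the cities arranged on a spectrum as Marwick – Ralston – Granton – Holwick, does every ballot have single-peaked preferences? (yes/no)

yes

Axis positions: Marwick=1, Ralston=2, Granton=3, Holwick=4.
Ballot type 1 (peak Ralston at position 2): ranking walks positions 2-3-4-1, expanding outward from the peak — single-peaked.
Ballot type 2 (peak Holwick at position 4): ranking walks positions 4-3-2-1, expanding outward from the peak — single-peaked.
Ballot type 3 (peak Marwick at position 1): ranking walks positions 1-2-3-4, expanding outward from the peak — single-peaked.
Ballot type 4 (peak Ralston at position 2): ranking walks positions 2-1-3-4, expanding outward from the peak — single-peaked.
Ballot type 5 (peak Granton at position 3): ranking walks positions 3-2-4-1, expanding outward from the peak — single-peaked.
Ballot type 6 (peak Granton at position 3): ranking walks positions 3-4-2-1, expanding outward from the peak — single-peaked.
Every ranking is single-peaked on this axis.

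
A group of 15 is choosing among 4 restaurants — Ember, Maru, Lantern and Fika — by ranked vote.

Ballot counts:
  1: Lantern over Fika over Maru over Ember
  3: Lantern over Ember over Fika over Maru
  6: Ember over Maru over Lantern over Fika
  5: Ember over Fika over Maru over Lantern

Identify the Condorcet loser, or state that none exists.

Head-to-head results (15 friends):
Ember–Maru: Ember 14–1.
Ember vs Lantern: 11 to 4, Ember.
Ember vs Fika: 14 to 1, Ember.
Maru vs Lantern: 6+5 = 11 for Maru, 4 for Lantern — Maru by 11–4.
Maru–Fika: Fika 9–6.
Lantern vs Fika: Lantern is ranked higher on 1+3+6 = 10 ballots, Fika on 5. Lantern wins 10–5.
Every restaurant wins at least one matchup (Ember beats Maru; Maru beats Lantern; Lantern beats Fika; Fika beats Maru), so there is no Condorcet loser.

none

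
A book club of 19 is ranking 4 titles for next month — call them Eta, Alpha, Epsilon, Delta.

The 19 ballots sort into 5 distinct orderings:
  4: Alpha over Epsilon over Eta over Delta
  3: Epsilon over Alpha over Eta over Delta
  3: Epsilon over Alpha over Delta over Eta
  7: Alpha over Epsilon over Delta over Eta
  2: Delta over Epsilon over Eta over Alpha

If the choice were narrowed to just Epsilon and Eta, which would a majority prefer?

Ballots ranking Epsilon above Eta: 4 + 3 + 3 + 7 + 2 = 19.
Ballots ranking Eta above Epsilon: 19 − 19 = 0.
Epsilon wins the head-to-head 19–0.

Epsilon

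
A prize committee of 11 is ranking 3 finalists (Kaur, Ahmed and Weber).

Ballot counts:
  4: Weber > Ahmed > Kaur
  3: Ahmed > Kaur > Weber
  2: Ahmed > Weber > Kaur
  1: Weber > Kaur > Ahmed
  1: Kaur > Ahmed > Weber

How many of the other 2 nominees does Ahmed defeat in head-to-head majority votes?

Ahmed against each rival (11 jurors):
Ahmed vs Kaur: Ahmed preferred on 4+3+2 = 9 ballots; Ahmed wins 9–2.
Ahmed vs Weber: Ahmed is ranked higher on 3+2+1 = 6 ballots, Weber on 5. Ahmed wins 6–5.
Ahmed beats Kaur, Weber — 2 pairwise wins.

2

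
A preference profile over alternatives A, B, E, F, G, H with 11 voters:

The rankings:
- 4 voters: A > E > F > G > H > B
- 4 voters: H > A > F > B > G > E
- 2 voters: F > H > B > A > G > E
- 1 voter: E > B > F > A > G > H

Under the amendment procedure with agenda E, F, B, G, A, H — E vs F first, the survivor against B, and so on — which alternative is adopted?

Round 1: E vs F — 5–6, F advances.
Round 2: F vs B — 10–1, F advances.
Round 3: F vs G — 11–0, F advances.
Round 4: F vs A — 3–8, A advances.
Round 5: A vs H — 5–6, H advances.
H survives the agenda.

H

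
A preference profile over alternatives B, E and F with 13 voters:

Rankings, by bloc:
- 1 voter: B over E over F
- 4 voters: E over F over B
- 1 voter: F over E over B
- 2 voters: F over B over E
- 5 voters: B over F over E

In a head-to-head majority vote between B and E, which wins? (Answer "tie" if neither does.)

Ballots ranking B above E: 1 + 2 + 5 = 8.
Ballots ranking E above B: 13 − 8 = 5.
B wins the head-to-head 8–5.

B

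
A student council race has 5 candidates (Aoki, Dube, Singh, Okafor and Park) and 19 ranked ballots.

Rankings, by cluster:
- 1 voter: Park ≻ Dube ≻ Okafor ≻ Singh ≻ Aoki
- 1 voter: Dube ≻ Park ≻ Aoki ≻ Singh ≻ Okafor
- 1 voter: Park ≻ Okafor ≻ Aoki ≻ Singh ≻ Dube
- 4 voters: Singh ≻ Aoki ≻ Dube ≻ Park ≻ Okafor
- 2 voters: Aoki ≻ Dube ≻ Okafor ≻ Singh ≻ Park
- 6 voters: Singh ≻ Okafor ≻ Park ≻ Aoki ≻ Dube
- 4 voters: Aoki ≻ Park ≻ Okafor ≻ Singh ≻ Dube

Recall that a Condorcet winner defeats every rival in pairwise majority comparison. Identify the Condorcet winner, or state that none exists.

Singh

Check each pair by majority over 19 ballots:
Aoki vs Dube: Aoki preferred on 1+4+2+6+4 = 17 ballots; Aoki wins 17–2.
Aoki vs Singh: 1+1+2+4 = 8 for Aoki, 11 for Singh — Singh by 11–8.
Aoki vs Okafor: 11 to 8, Aoki.
Aoki vs Park: 10 to 9, Aoki.
Dube vs Singh: 1+1+2 = 4 for Dube, 15 for Singh — Singh by 15–4.
Dube vs Okafor: 1+1+4+2 = 8 for Dube, 11 for Okafor — Okafor by 11–8.
Dube vs Park: 1+4+2 = 7 for Dube, 12 for Park — Park by 12–7.
Singh vs Okafor: Singh preferred on 1+4+6 = 11 ballots; Singh wins 11–8.
Singh vs Park: Singh preferred on 4+2+6 = 12 ballots; Singh wins 12–7.
Okafor vs Park: 8 to 11, Park.
Singh defeats every rival head-to-head and is the Condorcet winner.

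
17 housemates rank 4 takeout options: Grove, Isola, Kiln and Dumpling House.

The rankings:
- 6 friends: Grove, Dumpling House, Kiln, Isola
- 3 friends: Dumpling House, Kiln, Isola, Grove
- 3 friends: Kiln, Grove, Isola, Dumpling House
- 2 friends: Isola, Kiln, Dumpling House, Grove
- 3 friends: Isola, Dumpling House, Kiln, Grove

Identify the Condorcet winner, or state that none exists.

none

Head-to-head results (17 friends):
Grove–Isola: Grove 9–8.
Grove–Kiln: Kiln 11–6.
Grove–Dumpling House: Grove 9–8.
Isola vs Kiln: Kiln wins 12–5.
Isola vs Dumpling House: Dumpling House wins 9–8.
Kiln–Dumpling House: Dumpling House 12–5.
No restaurant is unbeaten: Grove loses to Kiln; Isola loses to Grove; Kiln loses to Dumpling House; Dumpling House loses to Grove. In particular Grove > Dumpling House > Kiln > Grove is a majority cycle — no Condorcet winner exists.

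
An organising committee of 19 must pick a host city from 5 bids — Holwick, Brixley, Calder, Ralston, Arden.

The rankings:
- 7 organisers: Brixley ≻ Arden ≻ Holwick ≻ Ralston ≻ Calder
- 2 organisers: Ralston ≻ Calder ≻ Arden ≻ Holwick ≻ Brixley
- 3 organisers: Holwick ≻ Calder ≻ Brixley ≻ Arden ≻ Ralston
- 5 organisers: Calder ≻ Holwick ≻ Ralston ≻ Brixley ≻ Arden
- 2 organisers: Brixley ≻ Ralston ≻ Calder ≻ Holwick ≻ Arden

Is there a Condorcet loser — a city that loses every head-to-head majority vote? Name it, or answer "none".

Pairwise majorities:
Holwick vs Brixley: 10 to 9, Holwick.
Holwick vs Calder: Holwick, 10–9.
Holwick vs Ralston: Holwick preferred on 7+3+5 = 15 ballots; Holwick wins 15–4.
Holwick vs Arden: Holwick wins 10–9.
Brixley vs Calder: Calder wins 10–9.
Brixley vs Ralston: 7+3+2 = 12 for Brixley, 7 for Ralston — Brixley by 12–7.
Brixley vs Arden: 7+3+5+2 = 17 for Brixley, 2 for Arden — Brixley by 17–2.
Calder–Ralston: Ralston 11–8.
Calder vs Arden: Calder wins 12–7.
Ralston vs Arden: 9 to 10, Arden.
Each city has at least one pairwise win (Holwick beats Brixley; Brixley beats Ralston; Calder beats Brixley; Ralston beats Calder; Arden beats Ralston) — no Condorcet loser.

none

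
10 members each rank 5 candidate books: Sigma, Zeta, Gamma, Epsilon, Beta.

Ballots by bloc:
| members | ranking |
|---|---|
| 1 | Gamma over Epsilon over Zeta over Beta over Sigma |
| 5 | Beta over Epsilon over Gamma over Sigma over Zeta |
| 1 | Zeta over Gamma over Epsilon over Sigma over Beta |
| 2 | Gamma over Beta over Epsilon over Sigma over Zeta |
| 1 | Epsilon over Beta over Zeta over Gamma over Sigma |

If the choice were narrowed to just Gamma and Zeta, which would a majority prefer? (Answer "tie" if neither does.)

Ballots ranking Gamma above Zeta: 1 + 5 + 2 = 8.
Ballots ranking Zeta above Gamma: 10 − 8 = 2.
Gamma wins the head-to-head 8–2.

Gamma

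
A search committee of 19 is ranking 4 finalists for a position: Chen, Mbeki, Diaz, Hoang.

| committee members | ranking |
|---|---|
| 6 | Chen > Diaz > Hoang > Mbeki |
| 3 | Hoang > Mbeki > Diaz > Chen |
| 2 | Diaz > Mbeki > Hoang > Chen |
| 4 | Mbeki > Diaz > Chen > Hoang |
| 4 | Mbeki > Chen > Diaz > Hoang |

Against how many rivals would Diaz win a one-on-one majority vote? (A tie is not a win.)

Diaz against each rival (19 committee members):
Diaz vs Chen: Chen wins 10–9.
Diaz vs Mbeki: Mbeki wins 11–8.
Diaz vs Hoang: Diaz preferred on 6+2+4+4 = 16 ballots; Diaz wins 16–3.
Diaz beats Hoang; loses to Chen, Mbeki — 1 pairwise win.

1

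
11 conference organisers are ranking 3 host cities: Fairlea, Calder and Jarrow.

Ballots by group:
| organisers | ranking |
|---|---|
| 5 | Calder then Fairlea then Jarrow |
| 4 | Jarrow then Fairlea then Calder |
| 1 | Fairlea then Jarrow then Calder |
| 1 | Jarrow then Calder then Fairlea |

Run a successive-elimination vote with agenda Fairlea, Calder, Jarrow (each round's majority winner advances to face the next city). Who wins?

Jarrow

Round 1: Fairlea vs Calder — 5–6, Calder advances.
Round 2: Calder vs Jarrow — 5–6, Jarrow advances.
Jarrow survives the agenda.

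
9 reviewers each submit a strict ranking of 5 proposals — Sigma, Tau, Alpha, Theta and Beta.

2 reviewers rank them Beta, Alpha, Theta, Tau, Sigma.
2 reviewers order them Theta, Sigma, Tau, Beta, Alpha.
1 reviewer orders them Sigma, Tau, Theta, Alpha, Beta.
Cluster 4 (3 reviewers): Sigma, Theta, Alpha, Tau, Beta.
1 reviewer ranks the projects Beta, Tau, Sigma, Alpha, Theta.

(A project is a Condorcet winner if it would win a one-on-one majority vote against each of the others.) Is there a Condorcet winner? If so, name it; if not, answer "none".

Sigma

Pairwise majorities:
Sigma vs Tau: 6 to 3, Sigma.
Sigma vs Alpha: Sigma is ranked higher on 2+1+3+1 = 7 ballots, Alpha on 2. Sigma wins 7–2.
Sigma vs Theta: 5 to 4, Sigma.
Sigma vs Beta: 2+1+3 = 6 for Sigma, 3 for Beta — Sigma by 6–3.
Tau vs Alpha: Tau is ranked higher on 2+1+1 = 4 ballots, Alpha on 5. Alpha wins 5–4.
Tau vs Theta: Tau preferred on 1+1 = 2 ballots; Theta wins 7–2.
Tau vs Beta: Tau preferred on 2+1+3 = 6 ballots; Tau wins 6–3.
Alpha vs Theta: Alpha is ranked higher on 2+1 = 3 ballots, Theta on 6. Theta wins 6–3.
Alpha vs Beta: 4 to 5, Beta.
Theta vs Beta: 6 to 3, Theta.
Only Sigma has no losses; Sigma is the Condorcet winner.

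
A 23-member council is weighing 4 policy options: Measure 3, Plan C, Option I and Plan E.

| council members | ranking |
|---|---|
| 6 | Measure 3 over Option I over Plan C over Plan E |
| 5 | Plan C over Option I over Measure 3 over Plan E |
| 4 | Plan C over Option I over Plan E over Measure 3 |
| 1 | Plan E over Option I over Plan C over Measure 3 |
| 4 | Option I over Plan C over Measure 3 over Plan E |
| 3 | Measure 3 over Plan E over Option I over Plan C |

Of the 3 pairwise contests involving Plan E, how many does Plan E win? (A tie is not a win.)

0

Plan E against each rival (23 council members):
Plan E vs Measure 3: Plan E is ranked higher on 4+1 = 5 ballots, Measure 3 on 18. Measure 3 wins 18–5.
Plan E vs Plan C: Plan E is ranked higher on 1+3 = 4 ballots, Plan C on 19. Plan C wins 19–4.
Plan E vs Option I: Plan E is ranked higher on 1+3 = 4 ballots, Option I on 19. Option I wins 19–4.
Plan E beats no one; loses to Measure 3, Plan C, Option I — 0 pairwise wins.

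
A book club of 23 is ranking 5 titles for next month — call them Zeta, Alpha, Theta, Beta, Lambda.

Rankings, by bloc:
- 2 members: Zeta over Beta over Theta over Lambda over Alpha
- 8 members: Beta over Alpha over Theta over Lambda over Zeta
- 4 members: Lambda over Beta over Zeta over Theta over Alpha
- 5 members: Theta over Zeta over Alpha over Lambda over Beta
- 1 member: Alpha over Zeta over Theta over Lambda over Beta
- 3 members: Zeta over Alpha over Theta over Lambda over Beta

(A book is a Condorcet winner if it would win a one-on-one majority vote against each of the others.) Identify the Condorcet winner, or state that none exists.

Pairwise majorities:
Zeta vs Alpha: Zeta wins 14–9.
Zeta–Theta: Theta 13–10.
Zeta–Beta: Beta 12–11.
Zeta–Lambda: Lambda 12–11.
Alpha vs Theta: 8+1+3 = 12 for Alpha, 11 for Theta — Alpha by 12–11.
Alpha vs Beta: Beta, 14–9.
Alpha–Lambda: Alpha 17–6.
Theta vs Beta: 5+1+3 = 9 for Theta, 14 for Beta — Beta by 14–9.
Theta vs Lambda: Theta wins 19–4.
Beta vs Lambda: Lambda, 13–10.
Every book loses at least once (Zeta loses to Theta; Alpha loses to Zeta; Theta loses to Alpha; Beta loses to Lambda; Lambda loses to Alpha). The majority relation contains the cycle Zeta > Alpha > Theta > Zeta, so there is no Condorcet winner.

none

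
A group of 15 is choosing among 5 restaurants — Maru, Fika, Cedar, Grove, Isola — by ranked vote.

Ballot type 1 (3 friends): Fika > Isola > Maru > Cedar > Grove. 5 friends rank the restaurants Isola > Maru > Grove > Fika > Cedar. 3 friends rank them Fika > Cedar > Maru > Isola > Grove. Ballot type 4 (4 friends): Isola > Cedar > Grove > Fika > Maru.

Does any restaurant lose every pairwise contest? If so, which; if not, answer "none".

Head-to-head results (15 friends):
Maru vs Fika: Maru preferred on 5 ballots; Fika wins 10–5.
Maru vs Cedar: Maru preferred on 3+5 = 8 ballots; Maru wins 8–7.
Maru vs Grove: Maru, 11–4.
Maru vs Isola: Isola, 12–3.
Fika vs Cedar: Fika preferred on 3+5+3 = 11 ballots; Fika wins 11–4.
Fika vs Grove: Grove, 9–6.
Fika vs Isola: Fika preferred on 3+3 = 6 ballots; Isola wins 9–6.
Cedar vs Grove: Cedar is ranked higher on 3+3+4 = 10 ballots, Grove on 5. Cedar wins 10–5.
Cedar vs Isola: 3 for Cedar, 12 for Isola — Isola by 12–3.
Grove vs Isola: Grove preferred on 0 ballots; Isola wins 15–0.
No restaurant is winless: Maru beats Cedar; Fika beats Maru; Cedar beats Grove; Grove beats Fika; Isola beats Maru. There is no Condorcet loser.

none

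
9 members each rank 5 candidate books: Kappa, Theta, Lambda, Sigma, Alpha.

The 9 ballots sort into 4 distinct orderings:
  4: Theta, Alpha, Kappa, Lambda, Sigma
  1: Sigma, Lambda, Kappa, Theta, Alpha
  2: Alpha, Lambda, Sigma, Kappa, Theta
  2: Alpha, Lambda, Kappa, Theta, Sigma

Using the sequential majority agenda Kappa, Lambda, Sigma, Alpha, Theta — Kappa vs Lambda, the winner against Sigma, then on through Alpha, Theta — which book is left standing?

Theta

Round 1: Kappa vs Lambda — 4–5, Lambda advances.
Round 2: Lambda vs Sigma — 8–1, Lambda advances.
Round 3: Lambda vs Alpha — 1–8, Alpha advances.
Round 4: Alpha vs Theta — 4–5, Theta advances.
Theta survives the agenda.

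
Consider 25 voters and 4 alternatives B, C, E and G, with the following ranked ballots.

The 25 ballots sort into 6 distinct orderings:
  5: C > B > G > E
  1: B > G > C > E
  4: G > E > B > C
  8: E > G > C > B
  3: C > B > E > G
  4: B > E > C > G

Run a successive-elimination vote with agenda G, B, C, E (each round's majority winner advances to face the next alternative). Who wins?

E

Round 1: G vs B — 12–13, B advances.
Round 2: B vs C — 9–16, C advances.
Round 3: C vs E — 9–16, E advances.
The agenda winner is E.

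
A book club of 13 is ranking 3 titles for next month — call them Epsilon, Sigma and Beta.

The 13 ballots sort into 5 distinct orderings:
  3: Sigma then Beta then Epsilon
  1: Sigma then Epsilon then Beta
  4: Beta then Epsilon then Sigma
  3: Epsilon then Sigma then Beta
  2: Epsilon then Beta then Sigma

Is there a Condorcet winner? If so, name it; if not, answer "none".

Check each pair by majority over 13 ballots:
Epsilon vs Sigma: 9 to 4, Epsilon.
Epsilon vs Beta: Epsilon is ranked higher on 1+3+2 = 6 ballots, Beta on 7. Beta wins 7–6.
Sigma vs Beta: 7 to 6, Sigma.
Each book drops at least one matchup (Epsilon loses to Beta; Sigma loses to Epsilon; Beta loses to Sigma); the cycle Epsilon > Sigma > Beta > Epsilon rules out a Condorcet winner.

none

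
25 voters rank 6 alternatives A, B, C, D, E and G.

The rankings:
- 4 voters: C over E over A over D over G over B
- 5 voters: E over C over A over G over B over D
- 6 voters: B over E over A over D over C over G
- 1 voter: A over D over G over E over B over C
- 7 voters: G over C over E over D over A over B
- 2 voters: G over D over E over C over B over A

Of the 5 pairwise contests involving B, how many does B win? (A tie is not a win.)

0

B against each rival (25 voters):
B–A: A 17–8.
B vs C: B preferred on 6+1 = 7 ballots; C wins 18–7.
B vs D: B is ranked higher on 5+6 = 11 ballots, D on 14. D wins 14–11.
B–E: E 19–6.
B–G: G 19–6.
B beats no one; loses to A, C, D, E, G — 0 pairwise wins.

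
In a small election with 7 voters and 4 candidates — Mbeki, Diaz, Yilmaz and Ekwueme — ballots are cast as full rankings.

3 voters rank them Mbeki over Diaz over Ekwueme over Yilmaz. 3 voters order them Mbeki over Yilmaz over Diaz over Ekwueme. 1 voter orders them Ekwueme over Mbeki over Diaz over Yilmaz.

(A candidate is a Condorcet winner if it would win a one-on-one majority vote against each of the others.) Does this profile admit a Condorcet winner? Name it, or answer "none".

Mbeki

Pairwise majorities:
Mbeki vs Diaz: 7 to 0, Mbeki.
Mbeki vs Yilmaz: 7 to 0, Mbeki.
Mbeki vs Ekwueme: Mbeki is ranked higher on 3+3 = 6 ballots, Ekwueme on 1. Mbeki wins 6–1.
Diaz vs Yilmaz: Diaz preferred on 3+1 = 4 ballots; Diaz wins 4–3.
Diaz vs Ekwueme: Diaz preferred on 3+3 = 6 ballots; Diaz wins 6–1.
Yilmaz vs Ekwueme: 3 for Yilmaz, 4 for Ekwueme — Ekwueme by 4–3.
Mbeki wins every pairwise contest, so Mbeki is the Condorcet winner.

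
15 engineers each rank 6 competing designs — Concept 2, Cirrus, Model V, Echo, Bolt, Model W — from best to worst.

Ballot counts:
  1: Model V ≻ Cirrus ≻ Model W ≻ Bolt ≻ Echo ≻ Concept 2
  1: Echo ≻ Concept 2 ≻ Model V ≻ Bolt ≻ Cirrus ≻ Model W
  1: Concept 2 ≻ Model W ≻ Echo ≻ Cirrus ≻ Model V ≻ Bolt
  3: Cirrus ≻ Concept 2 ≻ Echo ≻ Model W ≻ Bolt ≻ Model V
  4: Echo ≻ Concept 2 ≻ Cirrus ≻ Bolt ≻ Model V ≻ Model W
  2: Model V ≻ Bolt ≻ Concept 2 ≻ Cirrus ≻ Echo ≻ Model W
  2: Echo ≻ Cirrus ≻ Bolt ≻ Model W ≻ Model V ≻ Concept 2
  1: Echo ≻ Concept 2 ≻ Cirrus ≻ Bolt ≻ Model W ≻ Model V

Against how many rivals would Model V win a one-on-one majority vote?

Model V against each rival (15 engineers):
Model V vs Concept 2: Model V preferred on 1+2+2 = 5 ballots; Concept 2 wins 10–5.
Model V vs Cirrus: Model V preferred on 1+1+2 = 4 ballots; Cirrus wins 11–4.
Model V–Echo: Echo 12–3.
Model V vs Bolt: Bolt, 10–5.
Model V–Model W: Model V 8–7.
Model V beats Model W; loses to Concept 2, Cirrus, Echo, Bolt — 1 pairwise win.

1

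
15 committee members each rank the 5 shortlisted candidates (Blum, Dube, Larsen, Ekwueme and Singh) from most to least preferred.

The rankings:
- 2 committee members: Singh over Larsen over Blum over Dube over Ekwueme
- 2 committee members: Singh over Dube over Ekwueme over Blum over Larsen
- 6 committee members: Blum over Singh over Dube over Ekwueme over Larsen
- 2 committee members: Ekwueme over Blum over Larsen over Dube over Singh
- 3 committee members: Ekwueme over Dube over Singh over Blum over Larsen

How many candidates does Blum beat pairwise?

4

Blum against each rival (15 committee members):
Blum vs Dube: 2+6+2 = 10 for Blum, 5 for Dube — Blum by 10–5.
Blum vs Larsen: Blum wins 13–2.
Blum vs Ekwueme: 2+6 = 8 for Blum, 7 for Ekwueme — Blum by 8–7.
Blum–Singh: Blum 8–7.
Blum beats Dube, Larsen, Ekwueme, Singh — 4 pairwise wins.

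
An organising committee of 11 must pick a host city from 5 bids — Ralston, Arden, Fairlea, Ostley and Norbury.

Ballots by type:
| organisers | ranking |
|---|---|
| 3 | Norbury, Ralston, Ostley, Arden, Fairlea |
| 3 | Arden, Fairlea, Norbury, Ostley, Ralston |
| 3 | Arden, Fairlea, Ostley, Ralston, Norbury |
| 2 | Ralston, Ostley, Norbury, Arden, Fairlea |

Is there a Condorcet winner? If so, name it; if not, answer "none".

Arden

Check each pair by majority over 11 ballots:
Ralston vs Arden: Ralston preferred on 3+2 = 5 ballots; Arden wins 6–5.
Ralston vs Fairlea: Ralston preferred on 3+2 = 5 ballots; Fairlea wins 6–5.
Ralston vs Ostley: Ralston is ranked higher on 3+2 = 5 ballots, Ostley on 6. Ostley wins 6–5.
Ralston vs Norbury: Ralston is ranked higher on 3+2 = 5 ballots, Norbury on 6. Norbury wins 6–5.
Arden vs Fairlea: 11 to 0, Arden.
Arden vs Ostley: 3+3 = 6 for Arden, 5 for Ostley — Arden by 6–5.
Arden vs Norbury: Arden is ranked higher on 3+3 = 6 ballots, Norbury on 5. Arden wins 6–5.
Fairlea vs Ostley: Fairlea preferred on 3+3 = 6 ballots; Fairlea wins 6–5.
Fairlea vs Norbury: 3+3 = 6 for Fairlea, 5 for Norbury — Fairlea by 6–5.
Ostley vs Norbury: 3+2 = 5 for Ostley, 6 for Norbury — Norbury by 6–5.
Only Arden has no losses; Arden is the Condorcet winner.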